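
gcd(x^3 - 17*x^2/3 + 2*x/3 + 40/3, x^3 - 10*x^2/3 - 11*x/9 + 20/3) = x + 4/3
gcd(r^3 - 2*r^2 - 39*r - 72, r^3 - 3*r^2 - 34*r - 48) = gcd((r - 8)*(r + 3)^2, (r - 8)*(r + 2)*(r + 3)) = r^2 - 5*r - 24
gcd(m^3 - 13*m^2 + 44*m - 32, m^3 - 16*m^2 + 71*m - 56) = m^2 - 9*m + 8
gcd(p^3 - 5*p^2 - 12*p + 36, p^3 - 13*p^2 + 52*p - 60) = p^2 - 8*p + 12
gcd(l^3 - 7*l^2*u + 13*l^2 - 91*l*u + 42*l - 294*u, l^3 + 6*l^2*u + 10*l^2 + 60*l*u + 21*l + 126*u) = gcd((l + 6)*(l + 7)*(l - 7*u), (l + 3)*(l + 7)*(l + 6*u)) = l + 7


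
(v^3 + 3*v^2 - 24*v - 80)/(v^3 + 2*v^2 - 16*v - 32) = (v^2 - v - 20)/(v^2 - 2*v - 8)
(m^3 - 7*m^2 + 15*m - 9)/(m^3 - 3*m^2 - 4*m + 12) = (m^2 - 4*m + 3)/(m^2 - 4)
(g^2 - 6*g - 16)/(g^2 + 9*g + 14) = (g - 8)/(g + 7)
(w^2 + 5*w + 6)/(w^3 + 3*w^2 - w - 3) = (w + 2)/(w^2 - 1)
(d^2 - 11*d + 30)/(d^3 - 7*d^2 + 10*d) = (d - 6)/(d*(d - 2))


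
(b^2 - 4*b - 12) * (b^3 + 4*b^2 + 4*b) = b^5 - 24*b^3 - 64*b^2 - 48*b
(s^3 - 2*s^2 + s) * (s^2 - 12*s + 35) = s^5 - 14*s^4 + 60*s^3 - 82*s^2 + 35*s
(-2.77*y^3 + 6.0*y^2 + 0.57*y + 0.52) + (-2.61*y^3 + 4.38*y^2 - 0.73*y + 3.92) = -5.38*y^3 + 10.38*y^2 - 0.16*y + 4.44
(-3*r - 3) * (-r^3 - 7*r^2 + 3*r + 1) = 3*r^4 + 24*r^3 + 12*r^2 - 12*r - 3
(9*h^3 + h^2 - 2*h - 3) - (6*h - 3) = 9*h^3 + h^2 - 8*h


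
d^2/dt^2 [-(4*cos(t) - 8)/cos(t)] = 8*(sin(t)^2 + 1)/cos(t)^3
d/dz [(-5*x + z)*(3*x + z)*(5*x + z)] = -25*x^2 + 6*x*z + 3*z^2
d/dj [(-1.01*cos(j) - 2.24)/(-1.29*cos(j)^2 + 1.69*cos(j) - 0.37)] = (1.3029*cos(j)^2 + 5.7792*cos(j) - 4.1593)*sin(j)/(1.6641*cos(j)^4 - 4.3602*cos(j)^3 + 3.8107*cos(j)^2 - 1.2506*cos(j) + 0.1369)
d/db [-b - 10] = -1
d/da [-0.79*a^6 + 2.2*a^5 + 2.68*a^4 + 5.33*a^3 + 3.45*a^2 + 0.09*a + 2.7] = -4.74*a^5 + 11.0*a^4 + 10.72*a^3 + 15.99*a^2 + 6.9*a + 0.09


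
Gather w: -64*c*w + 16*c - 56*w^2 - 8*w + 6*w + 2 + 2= 16*c - 56*w^2 + w*(-64*c - 2) + 4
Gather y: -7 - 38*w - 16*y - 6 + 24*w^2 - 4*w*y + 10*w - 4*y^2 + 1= 24*w^2 - 28*w - 4*y^2 + y*(-4*w - 16) - 12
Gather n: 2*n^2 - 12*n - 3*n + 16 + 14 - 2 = 2*n^2 - 15*n + 28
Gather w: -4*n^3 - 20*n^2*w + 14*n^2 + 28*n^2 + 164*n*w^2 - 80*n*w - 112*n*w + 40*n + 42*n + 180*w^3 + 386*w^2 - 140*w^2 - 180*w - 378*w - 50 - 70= -4*n^3 + 42*n^2 + 82*n + 180*w^3 + w^2*(164*n + 246) + w*(-20*n^2 - 192*n - 558) - 120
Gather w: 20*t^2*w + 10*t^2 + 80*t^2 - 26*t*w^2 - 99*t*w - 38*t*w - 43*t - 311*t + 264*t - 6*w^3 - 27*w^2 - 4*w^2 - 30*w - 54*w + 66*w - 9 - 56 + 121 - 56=90*t^2 - 90*t - 6*w^3 + w^2*(-26*t - 31) + w*(20*t^2 - 137*t - 18)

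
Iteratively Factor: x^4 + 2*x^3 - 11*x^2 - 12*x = (x + 4)*(x^3 - 2*x^2 - 3*x) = (x + 1)*(x + 4)*(x^2 - 3*x) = (x - 3)*(x + 1)*(x + 4)*(x)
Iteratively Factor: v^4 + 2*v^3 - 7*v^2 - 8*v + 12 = (v + 2)*(v^3 - 7*v + 6) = (v + 2)*(v + 3)*(v^2 - 3*v + 2) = (v - 2)*(v + 2)*(v + 3)*(v - 1)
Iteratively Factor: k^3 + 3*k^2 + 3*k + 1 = (k + 1)*(k^2 + 2*k + 1) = (k + 1)^2*(k + 1)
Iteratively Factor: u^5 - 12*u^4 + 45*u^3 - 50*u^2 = (u)*(u^4 - 12*u^3 + 45*u^2 - 50*u) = u*(u - 5)*(u^3 - 7*u^2 + 10*u) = u^2*(u - 5)*(u^2 - 7*u + 10) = u^2*(u - 5)^2*(u - 2)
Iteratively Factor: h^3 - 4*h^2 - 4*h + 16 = (h + 2)*(h^2 - 6*h + 8) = (h - 2)*(h + 2)*(h - 4)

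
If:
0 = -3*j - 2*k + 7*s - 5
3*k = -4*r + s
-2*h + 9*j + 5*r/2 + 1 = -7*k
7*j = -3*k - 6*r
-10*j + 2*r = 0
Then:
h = 2529/1168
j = -15/292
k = 185/292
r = -75/292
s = 255/292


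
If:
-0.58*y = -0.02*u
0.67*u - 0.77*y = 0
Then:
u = 0.00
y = 0.00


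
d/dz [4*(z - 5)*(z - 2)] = 8*z - 28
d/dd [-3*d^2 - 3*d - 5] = -6*d - 3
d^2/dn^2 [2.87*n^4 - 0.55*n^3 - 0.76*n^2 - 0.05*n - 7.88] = 34.44*n^2 - 3.3*n - 1.52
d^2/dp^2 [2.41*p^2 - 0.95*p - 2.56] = 4.82000000000000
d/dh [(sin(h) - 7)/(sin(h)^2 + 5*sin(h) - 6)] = (14*sin(h) + cos(h)^2 + 28)*cos(h)/(sin(h)^2 + 5*sin(h) - 6)^2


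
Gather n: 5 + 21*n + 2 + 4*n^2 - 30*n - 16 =4*n^2 - 9*n - 9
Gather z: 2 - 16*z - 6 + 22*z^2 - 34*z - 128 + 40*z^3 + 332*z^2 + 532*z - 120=40*z^3 + 354*z^2 + 482*z - 252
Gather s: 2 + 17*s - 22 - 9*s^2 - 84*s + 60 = -9*s^2 - 67*s + 40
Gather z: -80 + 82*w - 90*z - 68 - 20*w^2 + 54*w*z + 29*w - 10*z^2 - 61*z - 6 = -20*w^2 + 111*w - 10*z^2 + z*(54*w - 151) - 154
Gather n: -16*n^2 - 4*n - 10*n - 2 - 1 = -16*n^2 - 14*n - 3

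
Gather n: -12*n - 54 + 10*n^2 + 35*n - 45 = 10*n^2 + 23*n - 99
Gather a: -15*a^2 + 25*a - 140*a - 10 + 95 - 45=-15*a^2 - 115*a + 40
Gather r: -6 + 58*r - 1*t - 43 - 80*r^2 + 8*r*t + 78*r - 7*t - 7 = -80*r^2 + r*(8*t + 136) - 8*t - 56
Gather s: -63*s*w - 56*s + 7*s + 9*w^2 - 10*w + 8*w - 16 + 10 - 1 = s*(-63*w - 49) + 9*w^2 - 2*w - 7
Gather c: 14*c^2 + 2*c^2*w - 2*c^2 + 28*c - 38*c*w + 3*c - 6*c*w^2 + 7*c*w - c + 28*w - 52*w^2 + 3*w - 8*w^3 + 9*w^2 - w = c^2*(2*w + 12) + c*(-6*w^2 - 31*w + 30) - 8*w^3 - 43*w^2 + 30*w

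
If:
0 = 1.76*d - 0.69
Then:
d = 0.39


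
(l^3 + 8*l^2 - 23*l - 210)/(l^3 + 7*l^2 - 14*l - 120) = (l^2 + 2*l - 35)/(l^2 + l - 20)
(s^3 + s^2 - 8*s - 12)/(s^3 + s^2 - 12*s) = (s^2 + 4*s + 4)/(s*(s + 4))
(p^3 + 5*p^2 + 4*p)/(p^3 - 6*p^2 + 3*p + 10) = p*(p + 4)/(p^2 - 7*p + 10)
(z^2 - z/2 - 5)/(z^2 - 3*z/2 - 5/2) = (z + 2)/(z + 1)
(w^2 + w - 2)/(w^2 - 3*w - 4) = (-w^2 - w + 2)/(-w^2 + 3*w + 4)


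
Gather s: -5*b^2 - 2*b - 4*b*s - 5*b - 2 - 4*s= -5*b^2 - 7*b + s*(-4*b - 4) - 2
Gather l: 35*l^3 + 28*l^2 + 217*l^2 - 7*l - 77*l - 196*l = 35*l^3 + 245*l^2 - 280*l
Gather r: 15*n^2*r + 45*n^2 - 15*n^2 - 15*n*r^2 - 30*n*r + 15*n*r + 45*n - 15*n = 30*n^2 - 15*n*r^2 + 30*n + r*(15*n^2 - 15*n)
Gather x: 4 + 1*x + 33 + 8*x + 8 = 9*x + 45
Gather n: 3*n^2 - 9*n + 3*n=3*n^2 - 6*n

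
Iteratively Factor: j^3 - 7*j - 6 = (j + 2)*(j^2 - 2*j - 3) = (j + 1)*(j + 2)*(j - 3)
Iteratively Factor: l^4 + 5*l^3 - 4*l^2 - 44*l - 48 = (l + 2)*(l^3 + 3*l^2 - 10*l - 24) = (l + 2)*(l + 4)*(l^2 - l - 6) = (l - 3)*(l + 2)*(l + 4)*(l + 2)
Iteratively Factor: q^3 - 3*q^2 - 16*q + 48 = (q + 4)*(q^2 - 7*q + 12) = (q - 3)*(q + 4)*(q - 4)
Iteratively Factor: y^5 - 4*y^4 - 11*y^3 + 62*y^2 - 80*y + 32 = (y - 1)*(y^4 - 3*y^3 - 14*y^2 + 48*y - 32) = (y - 1)*(y + 4)*(y^3 - 7*y^2 + 14*y - 8) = (y - 1)^2*(y + 4)*(y^2 - 6*y + 8) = (y - 4)*(y - 1)^2*(y + 4)*(y - 2)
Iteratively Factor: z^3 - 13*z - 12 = (z + 3)*(z^2 - 3*z - 4) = (z + 1)*(z + 3)*(z - 4)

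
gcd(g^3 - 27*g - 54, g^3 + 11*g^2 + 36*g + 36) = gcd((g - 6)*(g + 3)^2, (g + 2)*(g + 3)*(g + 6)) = g + 3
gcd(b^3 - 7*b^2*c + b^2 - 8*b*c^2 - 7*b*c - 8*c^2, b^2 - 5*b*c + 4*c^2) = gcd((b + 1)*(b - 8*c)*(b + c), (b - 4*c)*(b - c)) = 1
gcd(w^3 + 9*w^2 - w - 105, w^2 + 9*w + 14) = w + 7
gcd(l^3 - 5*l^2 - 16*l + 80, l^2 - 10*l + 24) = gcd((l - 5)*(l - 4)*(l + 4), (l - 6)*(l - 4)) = l - 4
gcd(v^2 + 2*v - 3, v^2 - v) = v - 1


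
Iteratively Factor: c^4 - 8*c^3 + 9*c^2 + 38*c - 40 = (c - 4)*(c^3 - 4*c^2 - 7*c + 10) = (c - 4)*(c - 1)*(c^2 - 3*c - 10) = (c - 4)*(c - 1)*(c + 2)*(c - 5)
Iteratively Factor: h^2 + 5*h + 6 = (h + 2)*(h + 3)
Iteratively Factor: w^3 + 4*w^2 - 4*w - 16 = (w + 4)*(w^2 - 4) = (w - 2)*(w + 4)*(w + 2)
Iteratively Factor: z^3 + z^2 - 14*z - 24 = (z + 3)*(z^2 - 2*z - 8) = (z + 2)*(z + 3)*(z - 4)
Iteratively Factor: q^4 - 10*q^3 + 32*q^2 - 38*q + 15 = (q - 1)*(q^3 - 9*q^2 + 23*q - 15) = (q - 5)*(q - 1)*(q^2 - 4*q + 3) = (q - 5)*(q - 1)^2*(q - 3)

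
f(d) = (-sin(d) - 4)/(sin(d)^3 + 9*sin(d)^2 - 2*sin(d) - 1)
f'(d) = (-sin(d) - 4)*(-3*sin(d)^2*cos(d) - 18*sin(d)*cos(d) + 2*cos(d))/(sin(d)^3 + 9*sin(d)^2 - 2*sin(d) - 1)^2 - cos(d)/(sin(d)^3 + 9*sin(d)^2 - 2*sin(d) - 1) = (2*sin(d)^3 + 21*sin(d)^2 + 72*sin(d) - 7)*cos(d)/(sin(d)^3 + 9*sin(d)^2 - 2*sin(d) - 1)^2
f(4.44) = -0.36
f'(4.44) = 0.22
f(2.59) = -7.97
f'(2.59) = -97.31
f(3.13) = 3.93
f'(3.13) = 5.90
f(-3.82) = -3.01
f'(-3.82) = -15.48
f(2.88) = 4.74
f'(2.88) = -15.64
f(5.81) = -2.10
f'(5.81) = -11.16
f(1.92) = -0.84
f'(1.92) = -0.80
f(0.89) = -1.43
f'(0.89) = 3.51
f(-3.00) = 7.13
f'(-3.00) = 56.58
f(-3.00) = 7.13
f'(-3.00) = 56.58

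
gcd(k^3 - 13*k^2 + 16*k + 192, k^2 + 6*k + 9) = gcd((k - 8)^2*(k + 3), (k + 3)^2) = k + 3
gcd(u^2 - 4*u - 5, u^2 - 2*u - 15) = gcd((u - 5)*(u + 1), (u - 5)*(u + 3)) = u - 5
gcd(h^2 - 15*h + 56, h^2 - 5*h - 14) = h - 7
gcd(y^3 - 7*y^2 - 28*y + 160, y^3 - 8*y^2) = y - 8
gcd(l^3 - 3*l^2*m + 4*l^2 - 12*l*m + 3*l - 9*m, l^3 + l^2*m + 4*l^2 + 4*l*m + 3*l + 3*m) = l^2 + 4*l + 3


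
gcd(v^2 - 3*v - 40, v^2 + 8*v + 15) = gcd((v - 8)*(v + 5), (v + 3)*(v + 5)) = v + 5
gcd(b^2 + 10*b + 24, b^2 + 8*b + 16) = b + 4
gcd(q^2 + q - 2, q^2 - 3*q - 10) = q + 2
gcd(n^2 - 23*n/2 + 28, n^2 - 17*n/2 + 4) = n - 8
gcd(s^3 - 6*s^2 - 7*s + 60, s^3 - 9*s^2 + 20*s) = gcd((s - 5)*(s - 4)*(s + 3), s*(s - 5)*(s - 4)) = s^2 - 9*s + 20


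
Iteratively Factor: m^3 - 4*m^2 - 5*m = (m)*(m^2 - 4*m - 5) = m*(m + 1)*(m - 5)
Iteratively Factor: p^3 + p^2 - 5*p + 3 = (p - 1)*(p^2 + 2*p - 3) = (p - 1)*(p + 3)*(p - 1)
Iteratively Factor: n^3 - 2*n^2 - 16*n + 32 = (n - 4)*(n^2 + 2*n - 8) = (n - 4)*(n - 2)*(n + 4)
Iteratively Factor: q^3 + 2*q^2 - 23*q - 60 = (q + 3)*(q^2 - q - 20) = (q - 5)*(q + 3)*(q + 4)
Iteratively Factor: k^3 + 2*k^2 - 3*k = (k + 3)*(k^2 - k) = k*(k + 3)*(k - 1)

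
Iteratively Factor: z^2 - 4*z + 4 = (z - 2)*(z - 2)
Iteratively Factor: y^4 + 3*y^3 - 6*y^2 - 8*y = (y - 2)*(y^3 + 5*y^2 + 4*y) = (y - 2)*(y + 4)*(y^2 + y) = y*(y - 2)*(y + 4)*(y + 1)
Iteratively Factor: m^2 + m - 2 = (m + 2)*(m - 1)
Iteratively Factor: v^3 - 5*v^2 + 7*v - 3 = (v - 1)*(v^2 - 4*v + 3) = (v - 1)^2*(v - 3)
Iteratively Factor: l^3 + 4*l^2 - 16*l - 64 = (l + 4)*(l^2 - 16) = (l + 4)^2*(l - 4)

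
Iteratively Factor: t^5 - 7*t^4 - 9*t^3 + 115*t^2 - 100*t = (t - 5)*(t^4 - 2*t^3 - 19*t^2 + 20*t) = (t - 5)*(t + 4)*(t^3 - 6*t^2 + 5*t) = (t - 5)^2*(t + 4)*(t^2 - t) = (t - 5)^2*(t - 1)*(t + 4)*(t)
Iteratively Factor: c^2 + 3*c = (c)*(c + 3)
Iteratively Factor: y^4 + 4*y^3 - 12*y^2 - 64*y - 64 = (y + 4)*(y^3 - 12*y - 16) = (y - 4)*(y + 4)*(y^2 + 4*y + 4) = (y - 4)*(y + 2)*(y + 4)*(y + 2)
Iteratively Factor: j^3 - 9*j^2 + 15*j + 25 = (j - 5)*(j^2 - 4*j - 5) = (j - 5)^2*(j + 1)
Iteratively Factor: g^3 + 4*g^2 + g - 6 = (g - 1)*(g^2 + 5*g + 6) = (g - 1)*(g + 3)*(g + 2)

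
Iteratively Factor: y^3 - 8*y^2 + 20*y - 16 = (y - 4)*(y^2 - 4*y + 4) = (y - 4)*(y - 2)*(y - 2)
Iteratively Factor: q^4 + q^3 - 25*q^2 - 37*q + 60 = (q - 1)*(q^3 + 2*q^2 - 23*q - 60) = (q - 1)*(q + 3)*(q^2 - q - 20) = (q - 5)*(q - 1)*(q + 3)*(q + 4)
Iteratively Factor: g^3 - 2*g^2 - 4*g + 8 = (g + 2)*(g^2 - 4*g + 4) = (g - 2)*(g + 2)*(g - 2)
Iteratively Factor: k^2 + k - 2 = (k + 2)*(k - 1)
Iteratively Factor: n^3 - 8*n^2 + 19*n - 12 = (n - 1)*(n^2 - 7*n + 12) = (n - 3)*(n - 1)*(n - 4)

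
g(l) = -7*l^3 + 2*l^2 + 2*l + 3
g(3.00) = -162.00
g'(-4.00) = -350.00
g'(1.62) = -46.63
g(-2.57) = 129.89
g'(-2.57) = -146.98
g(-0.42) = 3.03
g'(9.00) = -1663.00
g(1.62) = -18.27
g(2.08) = -47.18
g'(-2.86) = -181.21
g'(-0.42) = -3.38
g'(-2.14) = -102.73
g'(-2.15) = -103.67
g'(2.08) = -80.53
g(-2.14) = 76.48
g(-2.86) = 177.39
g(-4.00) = 475.00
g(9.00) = -4920.00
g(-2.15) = 77.51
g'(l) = -21*l^2 + 4*l + 2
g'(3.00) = -175.00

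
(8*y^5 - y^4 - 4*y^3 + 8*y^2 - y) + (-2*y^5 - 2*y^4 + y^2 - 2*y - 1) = 6*y^5 - 3*y^4 - 4*y^3 + 9*y^2 - 3*y - 1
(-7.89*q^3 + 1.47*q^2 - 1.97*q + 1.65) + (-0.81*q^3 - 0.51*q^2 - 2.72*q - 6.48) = -8.7*q^3 + 0.96*q^2 - 4.69*q - 4.83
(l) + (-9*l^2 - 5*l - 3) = -9*l^2 - 4*l - 3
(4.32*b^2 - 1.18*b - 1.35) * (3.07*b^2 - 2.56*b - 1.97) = 13.2624*b^4 - 14.6818*b^3 - 9.6341*b^2 + 5.7806*b + 2.6595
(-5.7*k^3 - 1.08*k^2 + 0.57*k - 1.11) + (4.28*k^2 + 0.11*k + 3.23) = -5.7*k^3 + 3.2*k^2 + 0.68*k + 2.12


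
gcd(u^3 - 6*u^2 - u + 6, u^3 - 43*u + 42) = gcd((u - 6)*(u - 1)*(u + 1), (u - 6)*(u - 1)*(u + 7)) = u^2 - 7*u + 6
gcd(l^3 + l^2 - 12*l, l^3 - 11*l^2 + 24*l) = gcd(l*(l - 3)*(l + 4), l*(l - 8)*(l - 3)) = l^2 - 3*l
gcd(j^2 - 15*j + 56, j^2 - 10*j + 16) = j - 8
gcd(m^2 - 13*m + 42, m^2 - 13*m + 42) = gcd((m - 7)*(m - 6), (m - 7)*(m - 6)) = m^2 - 13*m + 42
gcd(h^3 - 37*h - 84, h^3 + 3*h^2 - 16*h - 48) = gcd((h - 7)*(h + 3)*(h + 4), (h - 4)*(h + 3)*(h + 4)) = h^2 + 7*h + 12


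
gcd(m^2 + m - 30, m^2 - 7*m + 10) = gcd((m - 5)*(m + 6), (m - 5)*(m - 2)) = m - 5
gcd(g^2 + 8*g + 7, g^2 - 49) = g + 7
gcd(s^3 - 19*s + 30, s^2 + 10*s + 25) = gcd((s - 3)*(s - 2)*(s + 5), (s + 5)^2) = s + 5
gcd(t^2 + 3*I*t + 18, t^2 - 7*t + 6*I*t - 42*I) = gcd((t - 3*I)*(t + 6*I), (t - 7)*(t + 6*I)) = t + 6*I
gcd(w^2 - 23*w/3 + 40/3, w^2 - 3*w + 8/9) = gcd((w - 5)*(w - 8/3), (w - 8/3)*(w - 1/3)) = w - 8/3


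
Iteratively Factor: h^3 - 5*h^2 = (h)*(h^2 - 5*h) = h^2*(h - 5)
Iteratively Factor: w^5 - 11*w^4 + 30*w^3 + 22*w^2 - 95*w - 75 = (w - 5)*(w^4 - 6*w^3 + 22*w + 15) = (w - 5)*(w + 1)*(w^3 - 7*w^2 + 7*w + 15) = (w - 5)*(w - 3)*(w + 1)*(w^2 - 4*w - 5) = (w - 5)*(w - 3)*(w + 1)^2*(w - 5)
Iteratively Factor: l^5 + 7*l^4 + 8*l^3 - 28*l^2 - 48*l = (l + 2)*(l^4 + 5*l^3 - 2*l^2 - 24*l) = (l + 2)*(l + 3)*(l^3 + 2*l^2 - 8*l) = l*(l + 2)*(l + 3)*(l^2 + 2*l - 8) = l*(l - 2)*(l + 2)*(l + 3)*(l + 4)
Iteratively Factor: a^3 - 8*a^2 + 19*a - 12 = (a - 3)*(a^2 - 5*a + 4) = (a - 4)*(a - 3)*(a - 1)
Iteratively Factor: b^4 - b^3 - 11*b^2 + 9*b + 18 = (b - 2)*(b^3 + b^2 - 9*b - 9) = (b - 3)*(b - 2)*(b^2 + 4*b + 3) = (b - 3)*(b - 2)*(b + 1)*(b + 3)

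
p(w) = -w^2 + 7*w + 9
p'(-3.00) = 13.00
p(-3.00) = -21.00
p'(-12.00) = 31.00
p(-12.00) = -219.00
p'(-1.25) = 9.50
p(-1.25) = -1.31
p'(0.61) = 5.78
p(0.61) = 12.90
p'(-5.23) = 17.46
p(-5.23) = -54.96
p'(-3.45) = 13.90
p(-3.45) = -27.05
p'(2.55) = 1.90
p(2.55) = 20.35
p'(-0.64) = 8.28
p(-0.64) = 4.11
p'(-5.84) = 18.68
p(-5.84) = -65.99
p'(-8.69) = 24.38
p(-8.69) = -127.35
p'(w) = 7 - 2*w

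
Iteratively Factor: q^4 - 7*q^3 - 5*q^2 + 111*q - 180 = (q + 4)*(q^3 - 11*q^2 + 39*q - 45) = (q - 3)*(q + 4)*(q^2 - 8*q + 15) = (q - 5)*(q - 3)*(q + 4)*(q - 3)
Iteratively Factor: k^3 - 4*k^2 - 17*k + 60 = (k - 3)*(k^2 - k - 20) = (k - 5)*(k - 3)*(k + 4)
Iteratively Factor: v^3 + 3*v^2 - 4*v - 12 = (v + 3)*(v^2 - 4) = (v - 2)*(v + 3)*(v + 2)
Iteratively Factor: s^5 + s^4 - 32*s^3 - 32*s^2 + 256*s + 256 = (s - 4)*(s^4 + 5*s^3 - 12*s^2 - 80*s - 64) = (s - 4)^2*(s^3 + 9*s^2 + 24*s + 16) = (s - 4)^2*(s + 4)*(s^2 + 5*s + 4) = (s - 4)^2*(s + 4)^2*(s + 1)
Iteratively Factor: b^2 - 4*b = (b)*(b - 4)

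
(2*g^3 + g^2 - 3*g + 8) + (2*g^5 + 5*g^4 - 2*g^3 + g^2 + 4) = 2*g^5 + 5*g^4 + 2*g^2 - 3*g + 12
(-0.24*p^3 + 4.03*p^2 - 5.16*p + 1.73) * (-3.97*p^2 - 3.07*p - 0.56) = 0.9528*p^5 - 15.2623*p^4 + 8.2475*p^3 + 6.7163*p^2 - 2.4215*p - 0.9688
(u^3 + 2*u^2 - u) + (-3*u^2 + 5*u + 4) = u^3 - u^2 + 4*u + 4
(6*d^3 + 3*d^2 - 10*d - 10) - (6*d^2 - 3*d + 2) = 6*d^3 - 3*d^2 - 7*d - 12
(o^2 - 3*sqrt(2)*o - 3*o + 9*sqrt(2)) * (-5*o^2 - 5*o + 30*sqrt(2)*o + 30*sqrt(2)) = -5*o^4 + 10*o^3 + 45*sqrt(2)*o^3 - 165*o^2 - 90*sqrt(2)*o^2 - 135*sqrt(2)*o + 360*o + 540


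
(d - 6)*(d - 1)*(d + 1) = d^3 - 6*d^2 - d + 6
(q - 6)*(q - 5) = q^2 - 11*q + 30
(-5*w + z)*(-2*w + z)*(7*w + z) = 70*w^3 - 39*w^2*z + z^3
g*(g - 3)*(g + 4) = g^3 + g^2 - 12*g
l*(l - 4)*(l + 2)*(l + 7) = l^4 + 5*l^3 - 22*l^2 - 56*l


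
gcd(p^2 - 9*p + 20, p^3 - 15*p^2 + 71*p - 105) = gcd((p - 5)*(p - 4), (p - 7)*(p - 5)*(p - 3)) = p - 5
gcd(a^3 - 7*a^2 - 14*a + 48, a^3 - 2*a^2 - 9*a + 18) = a^2 + a - 6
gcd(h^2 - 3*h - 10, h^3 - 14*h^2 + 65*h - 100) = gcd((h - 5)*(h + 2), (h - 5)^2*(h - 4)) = h - 5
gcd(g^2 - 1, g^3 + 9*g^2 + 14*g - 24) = g - 1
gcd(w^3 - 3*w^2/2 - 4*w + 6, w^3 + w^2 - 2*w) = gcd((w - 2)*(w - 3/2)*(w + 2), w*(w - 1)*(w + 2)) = w + 2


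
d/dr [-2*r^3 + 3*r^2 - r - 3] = -6*r^2 + 6*r - 1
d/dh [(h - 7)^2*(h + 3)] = (h - 7)*(3*h - 1)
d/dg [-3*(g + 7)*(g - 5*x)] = -6*g + 15*x - 21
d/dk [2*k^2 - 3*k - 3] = 4*k - 3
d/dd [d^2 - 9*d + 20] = 2*d - 9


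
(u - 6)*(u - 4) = u^2 - 10*u + 24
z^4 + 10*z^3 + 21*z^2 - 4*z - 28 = (z - 1)*(z + 2)^2*(z + 7)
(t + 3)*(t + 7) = t^2 + 10*t + 21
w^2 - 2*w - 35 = (w - 7)*(w + 5)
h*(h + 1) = h^2 + h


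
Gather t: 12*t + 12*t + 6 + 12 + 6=24*t + 24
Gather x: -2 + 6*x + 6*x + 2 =12*x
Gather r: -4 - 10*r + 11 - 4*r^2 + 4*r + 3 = -4*r^2 - 6*r + 10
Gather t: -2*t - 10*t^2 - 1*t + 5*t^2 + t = -5*t^2 - 2*t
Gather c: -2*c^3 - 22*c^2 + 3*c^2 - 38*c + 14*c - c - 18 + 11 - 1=-2*c^3 - 19*c^2 - 25*c - 8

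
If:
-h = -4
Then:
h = 4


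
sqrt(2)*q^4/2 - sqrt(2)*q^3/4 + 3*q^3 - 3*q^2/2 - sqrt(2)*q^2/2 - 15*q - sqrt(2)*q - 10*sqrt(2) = (q - 5/2)*(q + 2)*(q + 2*sqrt(2))*(sqrt(2)*q/2 + 1)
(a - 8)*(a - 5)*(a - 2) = a^3 - 15*a^2 + 66*a - 80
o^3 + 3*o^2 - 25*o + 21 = (o - 3)*(o - 1)*(o + 7)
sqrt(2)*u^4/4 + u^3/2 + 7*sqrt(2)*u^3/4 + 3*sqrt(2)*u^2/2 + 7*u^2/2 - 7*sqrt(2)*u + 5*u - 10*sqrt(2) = (u/2 + sqrt(2))*(u + 5)*(u - sqrt(2))*(sqrt(2)*u/2 + sqrt(2))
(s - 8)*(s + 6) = s^2 - 2*s - 48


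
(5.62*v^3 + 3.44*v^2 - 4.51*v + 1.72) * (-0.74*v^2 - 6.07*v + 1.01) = -4.1588*v^5 - 36.659*v^4 - 11.8672*v^3 + 29.5773*v^2 - 14.9955*v + 1.7372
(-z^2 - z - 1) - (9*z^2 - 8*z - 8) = -10*z^2 + 7*z + 7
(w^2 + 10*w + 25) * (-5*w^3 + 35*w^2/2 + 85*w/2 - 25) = -5*w^5 - 65*w^4/2 + 185*w^3/2 + 1675*w^2/2 + 1625*w/2 - 625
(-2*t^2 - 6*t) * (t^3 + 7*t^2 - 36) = -2*t^5 - 20*t^4 - 42*t^3 + 72*t^2 + 216*t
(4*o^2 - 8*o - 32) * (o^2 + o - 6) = 4*o^4 - 4*o^3 - 64*o^2 + 16*o + 192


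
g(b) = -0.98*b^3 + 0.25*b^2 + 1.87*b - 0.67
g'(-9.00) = -240.77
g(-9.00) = 717.17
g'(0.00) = 1.87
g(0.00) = -0.67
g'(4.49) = -55.16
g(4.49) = -75.94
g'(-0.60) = 0.51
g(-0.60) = -1.49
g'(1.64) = -5.22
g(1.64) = -1.25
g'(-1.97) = -10.52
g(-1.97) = 4.11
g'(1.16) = -1.51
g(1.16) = 0.31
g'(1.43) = -3.43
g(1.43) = -0.35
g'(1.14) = -1.38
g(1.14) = 0.33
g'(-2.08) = -11.89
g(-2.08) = 5.34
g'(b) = -2.94*b^2 + 0.5*b + 1.87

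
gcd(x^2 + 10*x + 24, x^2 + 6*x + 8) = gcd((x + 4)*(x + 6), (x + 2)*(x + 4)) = x + 4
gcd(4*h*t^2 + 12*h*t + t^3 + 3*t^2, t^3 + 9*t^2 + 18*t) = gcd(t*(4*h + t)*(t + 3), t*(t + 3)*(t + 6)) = t^2 + 3*t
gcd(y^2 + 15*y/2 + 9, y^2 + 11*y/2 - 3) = y + 6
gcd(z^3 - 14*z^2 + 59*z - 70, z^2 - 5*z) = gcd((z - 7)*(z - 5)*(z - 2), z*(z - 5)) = z - 5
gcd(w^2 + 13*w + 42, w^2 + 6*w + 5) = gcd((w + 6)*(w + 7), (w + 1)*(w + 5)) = 1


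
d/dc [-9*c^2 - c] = -18*c - 1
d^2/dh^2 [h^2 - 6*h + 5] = 2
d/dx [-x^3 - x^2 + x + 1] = -3*x^2 - 2*x + 1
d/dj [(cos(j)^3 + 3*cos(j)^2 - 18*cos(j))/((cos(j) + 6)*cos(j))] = -sin(j)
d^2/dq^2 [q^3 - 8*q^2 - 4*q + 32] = 6*q - 16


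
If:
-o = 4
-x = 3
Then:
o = -4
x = -3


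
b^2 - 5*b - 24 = (b - 8)*(b + 3)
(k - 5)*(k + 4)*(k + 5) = k^3 + 4*k^2 - 25*k - 100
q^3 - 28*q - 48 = (q - 6)*(q + 2)*(q + 4)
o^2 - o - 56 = (o - 8)*(o + 7)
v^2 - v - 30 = (v - 6)*(v + 5)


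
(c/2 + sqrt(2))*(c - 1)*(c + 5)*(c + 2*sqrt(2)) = c^4/2 + 2*c^3 + 2*sqrt(2)*c^3 + 3*c^2/2 + 8*sqrt(2)*c^2 - 10*sqrt(2)*c + 16*c - 20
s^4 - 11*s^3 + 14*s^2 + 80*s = s*(s - 8)*(s - 5)*(s + 2)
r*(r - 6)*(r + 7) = r^3 + r^2 - 42*r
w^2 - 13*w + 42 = (w - 7)*(w - 6)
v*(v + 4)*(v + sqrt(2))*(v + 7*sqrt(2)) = v^4 + 4*v^3 + 8*sqrt(2)*v^3 + 14*v^2 + 32*sqrt(2)*v^2 + 56*v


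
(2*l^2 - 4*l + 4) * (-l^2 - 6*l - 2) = -2*l^4 - 8*l^3 + 16*l^2 - 16*l - 8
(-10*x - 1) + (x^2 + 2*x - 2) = x^2 - 8*x - 3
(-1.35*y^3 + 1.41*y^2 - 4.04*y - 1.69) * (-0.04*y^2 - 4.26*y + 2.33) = 0.054*y^5 + 5.6946*y^4 - 8.9905*y^3 + 20.5633*y^2 - 2.2138*y - 3.9377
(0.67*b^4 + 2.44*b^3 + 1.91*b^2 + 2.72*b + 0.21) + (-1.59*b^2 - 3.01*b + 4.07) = 0.67*b^4 + 2.44*b^3 + 0.32*b^2 - 0.29*b + 4.28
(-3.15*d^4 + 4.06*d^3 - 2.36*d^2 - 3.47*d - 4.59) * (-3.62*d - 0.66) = 11.403*d^5 - 12.6182*d^4 + 5.8636*d^3 + 14.119*d^2 + 18.906*d + 3.0294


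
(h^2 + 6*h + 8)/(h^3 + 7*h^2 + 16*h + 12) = (h + 4)/(h^2 + 5*h + 6)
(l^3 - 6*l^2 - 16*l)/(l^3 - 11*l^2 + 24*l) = (l + 2)/(l - 3)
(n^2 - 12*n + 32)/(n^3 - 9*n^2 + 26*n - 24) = (n - 8)/(n^2 - 5*n + 6)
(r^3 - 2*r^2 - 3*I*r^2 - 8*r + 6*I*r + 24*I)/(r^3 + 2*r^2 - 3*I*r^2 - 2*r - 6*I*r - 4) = (r^2 - r*(4 + 3*I) + 12*I)/(r^2 - 3*I*r - 2)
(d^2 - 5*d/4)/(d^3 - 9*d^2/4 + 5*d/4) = 1/(d - 1)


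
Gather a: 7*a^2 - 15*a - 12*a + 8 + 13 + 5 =7*a^2 - 27*a + 26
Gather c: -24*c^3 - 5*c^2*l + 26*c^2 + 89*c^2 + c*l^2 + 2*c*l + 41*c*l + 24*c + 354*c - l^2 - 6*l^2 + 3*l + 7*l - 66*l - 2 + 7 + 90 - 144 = -24*c^3 + c^2*(115 - 5*l) + c*(l^2 + 43*l + 378) - 7*l^2 - 56*l - 49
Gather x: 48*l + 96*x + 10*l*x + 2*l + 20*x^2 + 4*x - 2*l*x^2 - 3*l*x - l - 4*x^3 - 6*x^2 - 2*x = 49*l - 4*x^3 + x^2*(14 - 2*l) + x*(7*l + 98)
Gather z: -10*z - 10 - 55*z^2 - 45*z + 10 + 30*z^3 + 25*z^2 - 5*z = 30*z^3 - 30*z^2 - 60*z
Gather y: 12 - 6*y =12 - 6*y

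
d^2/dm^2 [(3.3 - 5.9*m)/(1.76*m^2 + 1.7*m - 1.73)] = (-(3.52*m + 1.7)*(5.9*m - 3.3)*(7.04*m + 3.4) + (62.304*m + 8.444)*(1.76*m^2 + 1.7*m - 1.73))/(1.76*m^2 + 1.7*m - 1.73)^3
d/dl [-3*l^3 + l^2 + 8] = l*(2 - 9*l)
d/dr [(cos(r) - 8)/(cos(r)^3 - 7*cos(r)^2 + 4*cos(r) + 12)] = (227*cos(r) - 31*cos(2*r) + cos(3*r) - 119)*sin(r)/(2*(cos(r)^3 - 7*cos(r)^2 + 4*cos(r) + 12)^2)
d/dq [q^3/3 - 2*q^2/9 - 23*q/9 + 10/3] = q^2 - 4*q/9 - 23/9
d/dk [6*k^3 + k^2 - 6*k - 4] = 18*k^2 + 2*k - 6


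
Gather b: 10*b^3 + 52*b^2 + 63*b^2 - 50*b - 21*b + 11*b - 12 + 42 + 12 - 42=10*b^3 + 115*b^2 - 60*b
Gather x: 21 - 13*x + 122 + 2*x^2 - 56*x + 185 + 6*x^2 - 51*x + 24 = 8*x^2 - 120*x + 352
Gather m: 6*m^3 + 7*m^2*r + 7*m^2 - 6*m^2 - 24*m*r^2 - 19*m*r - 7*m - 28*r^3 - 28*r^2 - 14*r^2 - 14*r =6*m^3 + m^2*(7*r + 1) + m*(-24*r^2 - 19*r - 7) - 28*r^3 - 42*r^2 - 14*r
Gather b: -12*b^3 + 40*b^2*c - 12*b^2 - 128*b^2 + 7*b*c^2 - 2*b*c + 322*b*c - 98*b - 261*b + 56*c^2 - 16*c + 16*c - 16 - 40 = -12*b^3 + b^2*(40*c - 140) + b*(7*c^2 + 320*c - 359) + 56*c^2 - 56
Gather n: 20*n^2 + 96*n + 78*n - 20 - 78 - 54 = 20*n^2 + 174*n - 152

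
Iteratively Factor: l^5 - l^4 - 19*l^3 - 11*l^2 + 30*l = (l)*(l^4 - l^3 - 19*l^2 - 11*l + 30) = l*(l - 1)*(l^3 - 19*l - 30) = l*(l - 1)*(l + 3)*(l^2 - 3*l - 10) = l*(l - 1)*(l + 2)*(l + 3)*(l - 5)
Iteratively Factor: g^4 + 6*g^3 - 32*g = (g + 4)*(g^3 + 2*g^2 - 8*g) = g*(g + 4)*(g^2 + 2*g - 8) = g*(g + 4)^2*(g - 2)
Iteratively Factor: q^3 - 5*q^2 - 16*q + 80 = (q - 4)*(q^2 - q - 20) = (q - 4)*(q + 4)*(q - 5)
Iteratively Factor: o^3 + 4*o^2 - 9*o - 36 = (o + 3)*(o^2 + o - 12) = (o + 3)*(o + 4)*(o - 3)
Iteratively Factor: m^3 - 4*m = (m)*(m^2 - 4) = m*(m + 2)*(m - 2)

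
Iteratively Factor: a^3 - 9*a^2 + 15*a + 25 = (a - 5)*(a^2 - 4*a - 5) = (a - 5)*(a + 1)*(a - 5)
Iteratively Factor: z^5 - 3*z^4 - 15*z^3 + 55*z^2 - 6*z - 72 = (z - 2)*(z^4 - z^3 - 17*z^2 + 21*z + 36) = (z - 3)*(z - 2)*(z^3 + 2*z^2 - 11*z - 12) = (z - 3)^2*(z - 2)*(z^2 + 5*z + 4) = (z - 3)^2*(z - 2)*(z + 4)*(z + 1)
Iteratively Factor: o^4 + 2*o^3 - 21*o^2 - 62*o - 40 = (o + 1)*(o^3 + o^2 - 22*o - 40) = (o + 1)*(o + 4)*(o^2 - 3*o - 10) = (o - 5)*(o + 1)*(o + 4)*(o + 2)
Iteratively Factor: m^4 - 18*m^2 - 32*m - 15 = (m - 5)*(m^3 + 5*m^2 + 7*m + 3) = (m - 5)*(m + 3)*(m^2 + 2*m + 1) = (m - 5)*(m + 1)*(m + 3)*(m + 1)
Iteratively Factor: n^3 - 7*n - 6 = (n - 3)*(n^2 + 3*n + 2) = (n - 3)*(n + 2)*(n + 1)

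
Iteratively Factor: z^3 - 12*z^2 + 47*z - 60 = (z - 5)*(z^2 - 7*z + 12) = (z - 5)*(z - 3)*(z - 4)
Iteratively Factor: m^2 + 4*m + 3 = (m + 3)*(m + 1)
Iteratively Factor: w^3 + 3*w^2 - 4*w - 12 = (w - 2)*(w^2 + 5*w + 6) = (w - 2)*(w + 2)*(w + 3)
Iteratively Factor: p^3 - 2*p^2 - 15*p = (p - 5)*(p^2 + 3*p) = p*(p - 5)*(p + 3)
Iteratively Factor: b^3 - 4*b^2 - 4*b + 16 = (b - 4)*(b^2 - 4) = (b - 4)*(b + 2)*(b - 2)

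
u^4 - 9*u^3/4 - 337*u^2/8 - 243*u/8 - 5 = (u - 8)*(u + 1/4)*(u + 1/2)*(u + 5)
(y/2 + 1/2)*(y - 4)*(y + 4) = y^3/2 + y^2/2 - 8*y - 8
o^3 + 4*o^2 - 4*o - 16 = (o - 2)*(o + 2)*(o + 4)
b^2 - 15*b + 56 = (b - 8)*(b - 7)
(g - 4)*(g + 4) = g^2 - 16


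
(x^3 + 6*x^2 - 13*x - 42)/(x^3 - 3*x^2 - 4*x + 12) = (x + 7)/(x - 2)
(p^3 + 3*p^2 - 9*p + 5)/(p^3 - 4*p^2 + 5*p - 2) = (p + 5)/(p - 2)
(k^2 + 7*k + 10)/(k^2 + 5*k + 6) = (k + 5)/(k + 3)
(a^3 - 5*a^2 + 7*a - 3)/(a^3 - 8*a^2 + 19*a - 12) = (a - 1)/(a - 4)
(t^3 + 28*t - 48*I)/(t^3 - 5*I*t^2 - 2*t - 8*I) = (t + 6*I)/(t + I)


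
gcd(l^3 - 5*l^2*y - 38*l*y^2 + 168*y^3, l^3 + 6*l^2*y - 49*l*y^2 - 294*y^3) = -l^2 + l*y + 42*y^2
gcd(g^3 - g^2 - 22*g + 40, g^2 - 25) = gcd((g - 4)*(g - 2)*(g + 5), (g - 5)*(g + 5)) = g + 5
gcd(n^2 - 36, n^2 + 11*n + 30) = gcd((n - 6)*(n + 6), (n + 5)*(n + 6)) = n + 6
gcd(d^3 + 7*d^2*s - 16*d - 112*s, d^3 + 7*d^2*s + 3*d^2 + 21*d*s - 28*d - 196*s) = d^2 + 7*d*s - 4*d - 28*s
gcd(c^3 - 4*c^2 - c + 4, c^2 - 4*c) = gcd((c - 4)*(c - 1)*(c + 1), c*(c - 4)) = c - 4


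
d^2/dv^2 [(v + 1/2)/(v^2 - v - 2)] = ((1 - 6*v)*(-v^2 + v + 2) - (2*v - 1)^2*(2*v + 1))/(-v^2 + v + 2)^3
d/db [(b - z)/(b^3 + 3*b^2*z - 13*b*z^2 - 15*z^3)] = (b^3 + 3*b^2*z - 13*b*z^2 - 15*z^3 - (b - z)*(3*b^2 + 6*b*z - 13*z^2))/(b^3 + 3*b^2*z - 13*b*z^2 - 15*z^3)^2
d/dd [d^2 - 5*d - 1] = 2*d - 5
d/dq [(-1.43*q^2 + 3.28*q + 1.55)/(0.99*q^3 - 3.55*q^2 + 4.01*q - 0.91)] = (1.4157*q^4 - 6.4944*q^3 + 1.3062*q^2 + 13.6076*q - 9.2003)/(0.9801*q^6 - 7.029*q^5 + 20.5423*q^4 - 30.2728*q^3 + 22.5411*q^2 - 7.2982*q + 0.8281)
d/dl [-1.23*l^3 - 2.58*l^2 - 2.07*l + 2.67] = -3.69*l^2 - 5.16*l - 2.07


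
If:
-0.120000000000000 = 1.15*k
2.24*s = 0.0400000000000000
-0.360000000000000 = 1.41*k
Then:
No Solution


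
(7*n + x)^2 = 49*n^2 + 14*n*x + x^2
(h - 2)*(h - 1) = h^2 - 3*h + 2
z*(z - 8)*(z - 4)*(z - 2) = z^4 - 14*z^3 + 56*z^2 - 64*z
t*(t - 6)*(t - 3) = t^3 - 9*t^2 + 18*t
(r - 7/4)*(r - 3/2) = r^2 - 13*r/4 + 21/8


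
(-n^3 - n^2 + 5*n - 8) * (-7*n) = 7*n^4 + 7*n^3 - 35*n^2 + 56*n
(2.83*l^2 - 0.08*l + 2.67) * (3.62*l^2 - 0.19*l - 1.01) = 10.2446*l^4 - 0.8273*l^3 + 6.8223*l^2 - 0.4265*l - 2.6967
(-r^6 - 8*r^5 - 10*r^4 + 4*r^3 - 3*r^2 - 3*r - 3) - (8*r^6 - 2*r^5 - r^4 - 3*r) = -9*r^6 - 6*r^5 - 9*r^4 + 4*r^3 - 3*r^2 - 3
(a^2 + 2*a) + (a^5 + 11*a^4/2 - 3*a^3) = a^5 + 11*a^4/2 - 3*a^3 + a^2 + 2*a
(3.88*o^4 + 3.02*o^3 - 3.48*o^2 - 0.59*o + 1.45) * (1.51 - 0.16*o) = -0.6208*o^5 + 5.3756*o^4 + 5.117*o^3 - 5.1604*o^2 - 1.1229*o + 2.1895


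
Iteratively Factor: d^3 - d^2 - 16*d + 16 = (d + 4)*(d^2 - 5*d + 4) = (d - 4)*(d + 4)*(d - 1)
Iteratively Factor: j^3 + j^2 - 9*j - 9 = (j - 3)*(j^2 + 4*j + 3) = (j - 3)*(j + 1)*(j + 3)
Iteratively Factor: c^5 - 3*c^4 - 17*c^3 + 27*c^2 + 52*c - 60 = (c - 2)*(c^4 - c^3 - 19*c^2 - 11*c + 30) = (c - 5)*(c - 2)*(c^3 + 4*c^2 + c - 6) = (c - 5)*(c - 2)*(c + 3)*(c^2 + c - 2) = (c - 5)*(c - 2)*(c + 2)*(c + 3)*(c - 1)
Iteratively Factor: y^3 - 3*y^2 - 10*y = (y + 2)*(y^2 - 5*y) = y*(y + 2)*(y - 5)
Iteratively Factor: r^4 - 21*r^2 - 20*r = (r + 4)*(r^3 - 4*r^2 - 5*r) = (r - 5)*(r + 4)*(r^2 + r) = r*(r - 5)*(r + 4)*(r + 1)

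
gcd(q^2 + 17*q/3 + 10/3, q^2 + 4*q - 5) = q + 5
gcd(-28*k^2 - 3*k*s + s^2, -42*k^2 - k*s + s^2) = -7*k + s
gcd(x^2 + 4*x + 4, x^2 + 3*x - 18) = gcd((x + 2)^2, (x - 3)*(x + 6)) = 1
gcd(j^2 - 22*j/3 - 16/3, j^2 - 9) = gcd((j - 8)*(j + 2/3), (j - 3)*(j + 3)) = 1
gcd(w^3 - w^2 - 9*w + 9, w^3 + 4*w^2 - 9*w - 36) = w^2 - 9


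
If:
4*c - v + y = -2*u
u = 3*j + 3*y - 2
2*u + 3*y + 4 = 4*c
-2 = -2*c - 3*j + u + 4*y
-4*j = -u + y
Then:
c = 6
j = 10/7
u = 52/7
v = 284/7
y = 12/7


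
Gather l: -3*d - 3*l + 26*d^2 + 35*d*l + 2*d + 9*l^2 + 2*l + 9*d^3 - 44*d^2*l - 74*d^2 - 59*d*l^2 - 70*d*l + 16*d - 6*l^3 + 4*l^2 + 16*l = 9*d^3 - 48*d^2 + 15*d - 6*l^3 + l^2*(13 - 59*d) + l*(-44*d^2 - 35*d + 15)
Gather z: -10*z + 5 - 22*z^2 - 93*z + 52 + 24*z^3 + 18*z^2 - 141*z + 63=24*z^3 - 4*z^2 - 244*z + 120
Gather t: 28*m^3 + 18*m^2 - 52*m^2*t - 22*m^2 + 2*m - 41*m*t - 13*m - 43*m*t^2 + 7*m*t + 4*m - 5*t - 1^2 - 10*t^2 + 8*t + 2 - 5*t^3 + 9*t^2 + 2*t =28*m^3 - 4*m^2 - 7*m - 5*t^3 + t^2*(-43*m - 1) + t*(-52*m^2 - 34*m + 5) + 1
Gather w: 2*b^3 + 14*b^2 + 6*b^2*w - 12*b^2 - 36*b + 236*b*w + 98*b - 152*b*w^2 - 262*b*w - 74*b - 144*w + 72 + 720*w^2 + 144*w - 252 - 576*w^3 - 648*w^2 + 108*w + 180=2*b^3 + 2*b^2 - 12*b - 576*w^3 + w^2*(72 - 152*b) + w*(6*b^2 - 26*b + 108)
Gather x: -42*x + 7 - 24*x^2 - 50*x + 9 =-24*x^2 - 92*x + 16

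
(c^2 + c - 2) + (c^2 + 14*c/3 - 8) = 2*c^2 + 17*c/3 - 10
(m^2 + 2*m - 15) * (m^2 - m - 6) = m^4 + m^3 - 23*m^2 + 3*m + 90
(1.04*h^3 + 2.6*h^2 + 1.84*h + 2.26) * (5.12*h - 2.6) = 5.3248*h^4 + 10.608*h^3 + 2.6608*h^2 + 6.7872*h - 5.876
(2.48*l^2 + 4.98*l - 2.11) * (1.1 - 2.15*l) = -5.332*l^3 - 7.979*l^2 + 10.0145*l - 2.321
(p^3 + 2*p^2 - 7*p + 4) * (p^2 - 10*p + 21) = p^5 - 8*p^4 - 6*p^3 + 116*p^2 - 187*p + 84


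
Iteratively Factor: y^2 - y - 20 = (y - 5)*(y + 4)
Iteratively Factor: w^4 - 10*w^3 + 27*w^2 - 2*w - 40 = (w - 4)*(w^3 - 6*w^2 + 3*w + 10) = (w - 4)*(w - 2)*(w^2 - 4*w - 5) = (w - 4)*(w - 2)*(w + 1)*(w - 5)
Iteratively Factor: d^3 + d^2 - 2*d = (d + 2)*(d^2 - d) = (d - 1)*(d + 2)*(d)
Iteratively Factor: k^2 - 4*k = (k)*(k - 4)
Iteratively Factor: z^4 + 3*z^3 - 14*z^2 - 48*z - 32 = (z + 2)*(z^3 + z^2 - 16*z - 16) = (z - 4)*(z + 2)*(z^2 + 5*z + 4) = (z - 4)*(z + 1)*(z + 2)*(z + 4)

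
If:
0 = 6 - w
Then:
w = 6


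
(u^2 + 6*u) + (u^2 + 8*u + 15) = 2*u^2 + 14*u + 15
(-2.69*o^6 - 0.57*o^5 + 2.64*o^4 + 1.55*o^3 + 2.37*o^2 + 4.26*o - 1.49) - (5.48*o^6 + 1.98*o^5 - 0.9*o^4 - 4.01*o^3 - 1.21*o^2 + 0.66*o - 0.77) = -8.17*o^6 - 2.55*o^5 + 3.54*o^4 + 5.56*o^3 + 3.58*o^2 + 3.6*o - 0.72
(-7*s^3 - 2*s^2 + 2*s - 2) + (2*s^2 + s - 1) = -7*s^3 + 3*s - 3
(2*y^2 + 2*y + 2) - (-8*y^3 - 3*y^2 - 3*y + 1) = 8*y^3 + 5*y^2 + 5*y + 1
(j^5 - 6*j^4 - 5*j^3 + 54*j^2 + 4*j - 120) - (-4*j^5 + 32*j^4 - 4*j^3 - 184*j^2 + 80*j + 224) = 5*j^5 - 38*j^4 - j^3 + 238*j^2 - 76*j - 344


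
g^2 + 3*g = g*(g + 3)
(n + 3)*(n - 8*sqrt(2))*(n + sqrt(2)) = n^3 - 7*sqrt(2)*n^2 + 3*n^2 - 21*sqrt(2)*n - 16*n - 48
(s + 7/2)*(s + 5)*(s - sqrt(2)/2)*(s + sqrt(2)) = s^4 + sqrt(2)*s^3/2 + 17*s^3/2 + 17*sqrt(2)*s^2/4 + 33*s^2/2 - 17*s/2 + 35*sqrt(2)*s/4 - 35/2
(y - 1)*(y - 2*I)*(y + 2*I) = y^3 - y^2 + 4*y - 4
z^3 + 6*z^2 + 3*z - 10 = (z - 1)*(z + 2)*(z + 5)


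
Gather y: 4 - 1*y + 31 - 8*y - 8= 27 - 9*y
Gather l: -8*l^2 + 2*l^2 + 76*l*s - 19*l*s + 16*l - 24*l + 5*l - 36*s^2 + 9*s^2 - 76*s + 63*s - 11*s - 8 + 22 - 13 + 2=-6*l^2 + l*(57*s - 3) - 27*s^2 - 24*s + 3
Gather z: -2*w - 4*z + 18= -2*w - 4*z + 18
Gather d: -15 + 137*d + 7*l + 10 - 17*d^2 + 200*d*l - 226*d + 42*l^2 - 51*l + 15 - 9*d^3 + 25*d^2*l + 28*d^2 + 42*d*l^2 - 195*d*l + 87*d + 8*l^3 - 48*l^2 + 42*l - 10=-9*d^3 + d^2*(25*l + 11) + d*(42*l^2 + 5*l - 2) + 8*l^3 - 6*l^2 - 2*l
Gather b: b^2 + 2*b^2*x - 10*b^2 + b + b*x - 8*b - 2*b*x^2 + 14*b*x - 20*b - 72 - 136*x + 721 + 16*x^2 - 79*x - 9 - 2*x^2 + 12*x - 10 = b^2*(2*x - 9) + b*(-2*x^2 + 15*x - 27) + 14*x^2 - 203*x + 630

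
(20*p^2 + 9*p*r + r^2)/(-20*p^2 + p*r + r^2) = (-4*p - r)/(4*p - r)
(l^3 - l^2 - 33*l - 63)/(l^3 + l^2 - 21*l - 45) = (l - 7)/(l - 5)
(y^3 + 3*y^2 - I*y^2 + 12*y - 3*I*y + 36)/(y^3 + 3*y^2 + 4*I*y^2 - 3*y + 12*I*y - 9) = (y - 4*I)/(y + I)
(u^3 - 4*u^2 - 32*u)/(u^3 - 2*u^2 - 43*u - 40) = u*(u + 4)/(u^2 + 6*u + 5)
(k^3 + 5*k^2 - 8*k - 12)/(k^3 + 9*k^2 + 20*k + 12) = (k - 2)/(k + 2)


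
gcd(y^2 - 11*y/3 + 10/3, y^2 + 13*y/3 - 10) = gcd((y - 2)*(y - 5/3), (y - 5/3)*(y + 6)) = y - 5/3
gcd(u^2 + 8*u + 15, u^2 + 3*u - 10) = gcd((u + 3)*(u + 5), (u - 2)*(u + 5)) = u + 5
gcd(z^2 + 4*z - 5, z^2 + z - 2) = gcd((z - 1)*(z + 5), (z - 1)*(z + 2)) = z - 1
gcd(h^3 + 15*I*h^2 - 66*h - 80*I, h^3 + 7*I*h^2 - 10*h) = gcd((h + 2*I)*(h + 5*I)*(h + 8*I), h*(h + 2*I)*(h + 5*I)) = h^2 + 7*I*h - 10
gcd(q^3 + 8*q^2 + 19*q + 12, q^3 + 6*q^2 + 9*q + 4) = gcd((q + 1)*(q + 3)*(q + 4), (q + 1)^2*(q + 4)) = q^2 + 5*q + 4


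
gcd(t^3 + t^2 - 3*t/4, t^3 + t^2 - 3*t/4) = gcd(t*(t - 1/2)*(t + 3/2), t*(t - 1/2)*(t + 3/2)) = t^3 + t^2 - 3*t/4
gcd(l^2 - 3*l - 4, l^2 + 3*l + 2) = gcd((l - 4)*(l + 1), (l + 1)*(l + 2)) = l + 1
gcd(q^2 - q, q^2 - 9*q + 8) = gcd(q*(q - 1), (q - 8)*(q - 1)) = q - 1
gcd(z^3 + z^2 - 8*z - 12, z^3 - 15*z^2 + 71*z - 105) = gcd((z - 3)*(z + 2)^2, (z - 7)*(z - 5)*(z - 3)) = z - 3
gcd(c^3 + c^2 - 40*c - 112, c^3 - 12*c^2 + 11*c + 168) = c - 7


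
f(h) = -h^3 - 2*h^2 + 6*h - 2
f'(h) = -3*h^2 - 4*h + 6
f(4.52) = -108.09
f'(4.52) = -73.37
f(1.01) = 0.99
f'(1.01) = -1.10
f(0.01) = -1.94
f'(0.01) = 5.96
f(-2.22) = -14.24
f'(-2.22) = 0.09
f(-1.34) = -11.23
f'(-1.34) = 5.97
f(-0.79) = -7.50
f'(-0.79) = 7.29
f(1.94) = -5.19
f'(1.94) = -13.05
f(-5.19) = 52.79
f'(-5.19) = -54.05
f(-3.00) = -11.00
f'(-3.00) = -9.00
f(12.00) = -1946.00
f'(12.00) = -474.00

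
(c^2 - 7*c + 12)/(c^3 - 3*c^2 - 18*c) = (-c^2 + 7*c - 12)/(c*(-c^2 + 3*c + 18))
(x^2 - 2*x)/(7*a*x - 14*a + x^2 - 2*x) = x/(7*a + x)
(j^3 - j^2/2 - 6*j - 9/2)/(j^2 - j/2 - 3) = (j^2 - 2*j - 3)/(j - 2)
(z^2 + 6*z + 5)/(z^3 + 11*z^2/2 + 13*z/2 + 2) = 2*(z + 5)/(2*z^2 + 9*z + 4)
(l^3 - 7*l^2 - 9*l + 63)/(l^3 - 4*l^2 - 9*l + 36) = (l - 7)/(l - 4)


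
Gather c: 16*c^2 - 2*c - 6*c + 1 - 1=16*c^2 - 8*c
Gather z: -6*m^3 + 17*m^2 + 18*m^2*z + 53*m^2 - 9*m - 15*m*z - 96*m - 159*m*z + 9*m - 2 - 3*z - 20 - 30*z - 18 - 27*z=-6*m^3 + 70*m^2 - 96*m + z*(18*m^2 - 174*m - 60) - 40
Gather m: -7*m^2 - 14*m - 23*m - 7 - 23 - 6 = -7*m^2 - 37*m - 36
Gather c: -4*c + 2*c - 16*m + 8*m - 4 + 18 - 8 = -2*c - 8*m + 6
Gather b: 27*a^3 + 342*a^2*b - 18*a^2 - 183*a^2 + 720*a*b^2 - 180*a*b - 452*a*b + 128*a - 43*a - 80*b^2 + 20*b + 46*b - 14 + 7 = 27*a^3 - 201*a^2 + 85*a + b^2*(720*a - 80) + b*(342*a^2 - 632*a + 66) - 7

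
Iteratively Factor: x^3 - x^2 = (x)*(x^2 - x) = x^2*(x - 1)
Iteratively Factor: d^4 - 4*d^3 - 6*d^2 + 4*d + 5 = (d + 1)*(d^3 - 5*d^2 - d + 5) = (d - 1)*(d + 1)*(d^2 - 4*d - 5) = (d - 1)*(d + 1)^2*(d - 5)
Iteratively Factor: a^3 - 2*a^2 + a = (a)*(a^2 - 2*a + 1) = a*(a - 1)*(a - 1)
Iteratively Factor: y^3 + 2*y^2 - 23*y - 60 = (y - 5)*(y^2 + 7*y + 12) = (y - 5)*(y + 3)*(y + 4)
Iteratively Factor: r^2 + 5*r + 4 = (r + 4)*(r + 1)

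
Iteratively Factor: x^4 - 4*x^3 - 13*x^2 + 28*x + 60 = (x - 5)*(x^3 + x^2 - 8*x - 12) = (x - 5)*(x + 2)*(x^2 - x - 6) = (x - 5)*(x + 2)^2*(x - 3)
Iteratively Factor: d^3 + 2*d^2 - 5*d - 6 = (d + 1)*(d^2 + d - 6) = (d - 2)*(d + 1)*(d + 3)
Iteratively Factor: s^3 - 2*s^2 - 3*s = (s + 1)*(s^2 - 3*s) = s*(s + 1)*(s - 3)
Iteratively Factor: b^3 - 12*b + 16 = (b - 2)*(b^2 + 2*b - 8) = (b - 2)*(b + 4)*(b - 2)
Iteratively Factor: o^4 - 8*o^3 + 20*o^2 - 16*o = (o - 2)*(o^3 - 6*o^2 + 8*o) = o*(o - 2)*(o^2 - 6*o + 8) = o*(o - 4)*(o - 2)*(o - 2)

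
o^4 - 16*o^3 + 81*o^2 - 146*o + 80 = (o - 8)*(o - 5)*(o - 2)*(o - 1)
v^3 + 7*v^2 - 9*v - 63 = (v - 3)*(v + 3)*(v + 7)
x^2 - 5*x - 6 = (x - 6)*(x + 1)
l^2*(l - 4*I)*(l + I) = l^4 - 3*I*l^3 + 4*l^2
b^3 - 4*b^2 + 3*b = b*(b - 3)*(b - 1)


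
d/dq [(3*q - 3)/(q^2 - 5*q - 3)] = 3*(-q^2 + 2*q - 8)/(q^4 - 10*q^3 + 19*q^2 + 30*q + 9)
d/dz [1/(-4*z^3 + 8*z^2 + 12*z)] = (3*z^2 - 4*z - 3)/(4*z^2*(-z^2 + 2*z + 3)^2)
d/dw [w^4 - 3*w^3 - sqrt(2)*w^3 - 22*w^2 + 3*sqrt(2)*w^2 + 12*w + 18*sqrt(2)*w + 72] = 4*w^3 - 9*w^2 - 3*sqrt(2)*w^2 - 44*w + 6*sqrt(2)*w + 12 + 18*sqrt(2)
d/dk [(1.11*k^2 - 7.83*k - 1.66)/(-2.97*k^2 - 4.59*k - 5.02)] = (-28.35*k^2 - 21.0048*k + 31.6872)/(8.8209*k^4 + 27.2646*k^3 + 50.8869*k^2 + 46.0836*k + 25.2004)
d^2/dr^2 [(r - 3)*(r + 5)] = 2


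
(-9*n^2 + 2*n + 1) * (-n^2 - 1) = 9*n^4 - 2*n^3 + 8*n^2 - 2*n - 1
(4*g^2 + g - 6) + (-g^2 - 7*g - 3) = 3*g^2 - 6*g - 9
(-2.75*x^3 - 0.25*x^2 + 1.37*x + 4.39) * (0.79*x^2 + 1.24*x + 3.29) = -2.1725*x^5 - 3.6075*x^4 - 8.2752*x^3 + 4.3444*x^2 + 9.9509*x + 14.4431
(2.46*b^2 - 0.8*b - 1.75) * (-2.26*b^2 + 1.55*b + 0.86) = -5.5596*b^4 + 5.621*b^3 + 4.8306*b^2 - 3.4005*b - 1.505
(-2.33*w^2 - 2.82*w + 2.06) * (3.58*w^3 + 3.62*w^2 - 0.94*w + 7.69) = -8.3414*w^5 - 18.5302*w^4 - 0.643399999999998*w^3 - 7.8097*w^2 - 23.6222*w + 15.8414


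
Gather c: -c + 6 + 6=12 - c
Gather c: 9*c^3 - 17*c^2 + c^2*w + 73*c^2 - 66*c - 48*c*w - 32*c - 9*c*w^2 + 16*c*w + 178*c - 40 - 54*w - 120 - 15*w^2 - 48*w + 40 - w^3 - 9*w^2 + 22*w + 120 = 9*c^3 + c^2*(w + 56) + c*(-9*w^2 - 32*w + 80) - w^3 - 24*w^2 - 80*w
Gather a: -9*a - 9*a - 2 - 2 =-18*a - 4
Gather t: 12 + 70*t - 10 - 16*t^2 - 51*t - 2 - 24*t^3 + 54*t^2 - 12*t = -24*t^3 + 38*t^2 + 7*t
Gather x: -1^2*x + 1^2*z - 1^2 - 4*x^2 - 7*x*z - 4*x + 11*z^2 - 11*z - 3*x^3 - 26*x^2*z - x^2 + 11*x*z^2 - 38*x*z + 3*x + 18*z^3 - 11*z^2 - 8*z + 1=-3*x^3 + x^2*(-26*z - 5) + x*(11*z^2 - 45*z - 2) + 18*z^3 - 18*z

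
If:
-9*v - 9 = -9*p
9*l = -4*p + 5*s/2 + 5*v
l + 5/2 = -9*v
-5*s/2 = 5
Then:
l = -167/164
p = 137/164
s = -2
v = -27/164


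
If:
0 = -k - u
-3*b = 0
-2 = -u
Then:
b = 0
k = -2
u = 2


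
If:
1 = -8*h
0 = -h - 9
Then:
No Solution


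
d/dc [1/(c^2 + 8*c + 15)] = 2*(-c - 4)/(c^2 + 8*c + 15)^2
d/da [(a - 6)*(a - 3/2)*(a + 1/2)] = 3*a^2 - 14*a + 21/4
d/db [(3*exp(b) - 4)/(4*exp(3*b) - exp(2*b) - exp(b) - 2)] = ((3*exp(b) - 4)*(-12*exp(2*b) + 2*exp(b) + 1) + 12*exp(3*b) - 3*exp(2*b) - 3*exp(b) - 6)*exp(b)/(-4*exp(3*b) + exp(2*b) + exp(b) + 2)^2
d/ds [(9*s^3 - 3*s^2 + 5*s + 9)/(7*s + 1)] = 2*(63*s^3 + 3*s^2 - 3*s - 29)/(49*s^2 + 14*s + 1)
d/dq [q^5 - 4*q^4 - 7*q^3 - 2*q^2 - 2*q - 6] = 5*q^4 - 16*q^3 - 21*q^2 - 4*q - 2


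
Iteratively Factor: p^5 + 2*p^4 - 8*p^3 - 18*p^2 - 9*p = (p - 3)*(p^4 + 5*p^3 + 7*p^2 + 3*p) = (p - 3)*(p + 1)*(p^3 + 4*p^2 + 3*p) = (p - 3)*(p + 1)^2*(p^2 + 3*p) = (p - 3)*(p + 1)^2*(p + 3)*(p)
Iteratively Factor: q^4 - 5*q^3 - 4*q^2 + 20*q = (q + 2)*(q^3 - 7*q^2 + 10*q) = q*(q + 2)*(q^2 - 7*q + 10) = q*(q - 2)*(q + 2)*(q - 5)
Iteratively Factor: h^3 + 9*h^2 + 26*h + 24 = (h + 4)*(h^2 + 5*h + 6) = (h + 3)*(h + 4)*(h + 2)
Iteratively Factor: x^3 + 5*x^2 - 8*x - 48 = (x + 4)*(x^2 + x - 12) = (x + 4)^2*(x - 3)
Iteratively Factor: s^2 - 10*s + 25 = (s - 5)*(s - 5)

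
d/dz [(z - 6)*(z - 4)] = 2*z - 10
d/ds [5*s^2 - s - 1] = 10*s - 1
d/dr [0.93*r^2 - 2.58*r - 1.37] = 1.86*r - 2.58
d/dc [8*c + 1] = 8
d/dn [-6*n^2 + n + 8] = 1 - 12*n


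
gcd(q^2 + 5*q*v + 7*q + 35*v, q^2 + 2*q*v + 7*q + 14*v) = q + 7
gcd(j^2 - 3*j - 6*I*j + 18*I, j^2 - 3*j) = j - 3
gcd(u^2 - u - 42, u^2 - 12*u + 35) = u - 7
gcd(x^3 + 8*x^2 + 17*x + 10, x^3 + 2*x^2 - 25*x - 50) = x^2 + 7*x + 10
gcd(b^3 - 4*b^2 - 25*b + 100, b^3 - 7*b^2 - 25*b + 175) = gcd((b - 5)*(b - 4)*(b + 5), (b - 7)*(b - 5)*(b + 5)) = b^2 - 25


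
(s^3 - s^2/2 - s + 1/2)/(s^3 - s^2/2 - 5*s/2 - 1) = (2*s^2 - 3*s + 1)/(2*s^2 - 3*s - 2)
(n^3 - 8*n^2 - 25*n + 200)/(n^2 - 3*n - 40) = n - 5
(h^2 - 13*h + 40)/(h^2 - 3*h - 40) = (h - 5)/(h + 5)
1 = 1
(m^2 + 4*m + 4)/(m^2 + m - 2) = (m + 2)/(m - 1)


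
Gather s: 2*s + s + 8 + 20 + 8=3*s + 36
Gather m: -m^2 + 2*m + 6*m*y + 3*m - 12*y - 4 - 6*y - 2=-m^2 + m*(6*y + 5) - 18*y - 6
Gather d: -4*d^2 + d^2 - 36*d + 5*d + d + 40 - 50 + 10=-3*d^2 - 30*d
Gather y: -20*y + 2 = 2 - 20*y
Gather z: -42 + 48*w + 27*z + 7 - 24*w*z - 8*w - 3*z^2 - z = 40*w - 3*z^2 + z*(26 - 24*w) - 35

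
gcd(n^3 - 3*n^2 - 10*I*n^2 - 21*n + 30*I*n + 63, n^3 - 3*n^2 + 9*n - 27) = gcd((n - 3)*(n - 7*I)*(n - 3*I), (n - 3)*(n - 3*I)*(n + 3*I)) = n^2 + n*(-3 - 3*I) + 9*I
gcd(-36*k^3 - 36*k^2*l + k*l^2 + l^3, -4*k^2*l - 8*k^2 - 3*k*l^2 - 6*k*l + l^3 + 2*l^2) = k + l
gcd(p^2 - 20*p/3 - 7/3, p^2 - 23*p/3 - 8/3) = p + 1/3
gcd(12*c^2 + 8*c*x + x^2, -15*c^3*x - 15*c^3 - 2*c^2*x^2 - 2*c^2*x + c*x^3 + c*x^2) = 1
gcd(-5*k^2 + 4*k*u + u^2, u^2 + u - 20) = 1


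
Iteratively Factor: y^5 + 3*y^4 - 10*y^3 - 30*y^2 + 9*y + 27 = (y + 1)*(y^4 + 2*y^3 - 12*y^2 - 18*y + 27) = (y + 1)*(y + 3)*(y^3 - y^2 - 9*y + 9) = (y + 1)*(y + 3)^2*(y^2 - 4*y + 3) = (y - 1)*(y + 1)*(y + 3)^2*(y - 3)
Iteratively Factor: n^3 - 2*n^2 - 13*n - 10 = (n + 1)*(n^2 - 3*n - 10) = (n - 5)*(n + 1)*(n + 2)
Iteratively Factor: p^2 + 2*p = (p + 2)*(p)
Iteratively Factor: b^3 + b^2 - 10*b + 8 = (b - 1)*(b^2 + 2*b - 8) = (b - 1)*(b + 4)*(b - 2)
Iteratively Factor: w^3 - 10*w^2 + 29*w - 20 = (w - 4)*(w^2 - 6*w + 5) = (w - 5)*(w - 4)*(w - 1)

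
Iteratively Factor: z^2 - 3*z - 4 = (z - 4)*(z + 1)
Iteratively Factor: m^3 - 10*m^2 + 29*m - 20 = (m - 5)*(m^2 - 5*m + 4) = (m - 5)*(m - 4)*(m - 1)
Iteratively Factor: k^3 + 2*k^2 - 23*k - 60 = (k + 3)*(k^2 - k - 20) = (k - 5)*(k + 3)*(k + 4)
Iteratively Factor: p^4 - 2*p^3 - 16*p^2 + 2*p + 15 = (p + 3)*(p^3 - 5*p^2 - p + 5) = (p + 1)*(p + 3)*(p^2 - 6*p + 5) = (p - 1)*(p + 1)*(p + 3)*(p - 5)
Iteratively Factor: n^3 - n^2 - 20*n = (n - 5)*(n^2 + 4*n) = (n - 5)*(n + 4)*(n)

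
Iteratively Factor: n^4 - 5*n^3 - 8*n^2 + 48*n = (n + 3)*(n^3 - 8*n^2 + 16*n) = (n - 4)*(n + 3)*(n^2 - 4*n) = (n - 4)^2*(n + 3)*(n)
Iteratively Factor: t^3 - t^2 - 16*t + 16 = (t + 4)*(t^2 - 5*t + 4) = (t - 1)*(t + 4)*(t - 4)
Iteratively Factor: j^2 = (j)*(j)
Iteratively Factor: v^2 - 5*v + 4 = (v - 1)*(v - 4)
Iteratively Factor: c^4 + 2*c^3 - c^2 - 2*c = (c)*(c^3 + 2*c^2 - c - 2) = c*(c - 1)*(c^2 + 3*c + 2) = c*(c - 1)*(c + 1)*(c + 2)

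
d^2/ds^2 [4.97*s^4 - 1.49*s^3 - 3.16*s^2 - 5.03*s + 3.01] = 59.64*s^2 - 8.94*s - 6.32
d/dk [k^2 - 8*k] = 2*k - 8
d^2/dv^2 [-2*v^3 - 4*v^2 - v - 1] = -12*v - 8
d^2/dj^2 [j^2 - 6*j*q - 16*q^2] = 2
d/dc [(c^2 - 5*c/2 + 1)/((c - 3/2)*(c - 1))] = (4*c - 5)/(4*c^4 - 20*c^3 + 37*c^2 - 30*c + 9)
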